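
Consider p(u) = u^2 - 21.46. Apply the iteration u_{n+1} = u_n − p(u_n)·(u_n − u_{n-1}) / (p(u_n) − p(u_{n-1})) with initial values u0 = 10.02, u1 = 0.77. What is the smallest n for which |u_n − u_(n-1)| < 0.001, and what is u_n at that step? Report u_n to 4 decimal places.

n = 8, u_n = 4.6325

p(10.02) = 78.940400, p(0.77) = -20.867100
u2 = 0.770000 − (-20.867100)·(-9.250000)/(-99.807500) = 2.703930;  |Δ| = 1.933930
p(2.703930) = -14.148765
u3 = 2.703930 − (-14.148765)·(1.933930)/(6.718335) = 6.776771;  |Δ| = 4.072842
p(6.776771) = 24.464628
u4 = 6.776771 − 24.464628·(4.072842)/(38.613393) = 4.196305;  |Δ| = 2.580466
p(4.196305) = -3.851024
u5 = 4.196305 − (-3.851024)·(-2.580466)/(-28.315652) = 4.547257;  |Δ| = 0.350952
p(4.547257) = -0.782453
u6 = 4.547257 − (-0.782453)·(0.350952)/(3.068572) = 4.636746;  |Δ| = 0.089489
p(4.636746) = 0.039415
u7 = 4.636746 − 0.039415·(0.089489)/(0.821867) = 4.632454;  |Δ| = 0.004292
p(4.632454) = -0.000366
u8 = 4.632454 − (-0.000366)·(-0.004292)/(-0.039780) = 4.632494;  |Δ| = 0.000039
|u8 − u7| = 0.000039 < 0.001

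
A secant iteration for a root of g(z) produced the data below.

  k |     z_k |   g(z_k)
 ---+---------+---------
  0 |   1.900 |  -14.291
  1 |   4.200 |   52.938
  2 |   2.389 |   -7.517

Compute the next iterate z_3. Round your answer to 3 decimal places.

z_3 = 2.389 − (-7.517)·(2.389 − 4.200) / (-7.517 − 52.938)
   = 2.389 − (13.61329)/(-60.45500) = 2.61418

2.614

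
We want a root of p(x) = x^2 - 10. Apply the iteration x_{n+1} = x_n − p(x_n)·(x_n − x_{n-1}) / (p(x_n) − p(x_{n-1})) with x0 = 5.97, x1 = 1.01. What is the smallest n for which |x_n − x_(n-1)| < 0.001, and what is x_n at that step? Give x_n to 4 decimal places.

p(5.97) = 25.640900, p(1.01) = -8.979900
x2 = 1.010000 − (-8.979900)·(-4.960000)/(-34.620800) = 2.296519;  |Δ| = 1.286519
p(2.296519) = -4.726002
x3 = 2.296519 − (-4.726002)·(1.286519)/(4.253898) = 3.725817;  |Δ| = 1.429299
p(3.725817) = 3.881713
x4 = 3.725817 − 3.881713·(1.429299)/(8.607716) = 3.081264;  |Δ| = 0.644553
p(3.081264) = -0.505810
x5 = 3.081264 − (-0.505810)·(-0.644553)/(-4.387524) = 3.155571;  |Δ| = 0.074306
p(3.155571) = -0.042373
x6 = 3.155571 − (-0.042373)·(0.074306)/(0.463437) = 3.162365;  |Δ| = 0.006794
p(3.162365) = 0.000551
x7 = 3.162365 − 0.000551·(0.006794)/(0.042924) = 3.162278;  |Δ| = 0.000087
|x7 − x6| = 0.000087 < 0.001

n = 7, x_n = 3.1623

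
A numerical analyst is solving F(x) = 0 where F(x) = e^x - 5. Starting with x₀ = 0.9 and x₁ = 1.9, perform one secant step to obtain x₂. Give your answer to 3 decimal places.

F(0.9) = -2.54040, F(1.9) = 1.68589
x₂ = 1.90000 − 1.68589·(1.90000 − 0.90000) / (1.68589 − (-2.54040)) = 1.90000 − (1.68589)/(4.22629) = 1.50109

1.501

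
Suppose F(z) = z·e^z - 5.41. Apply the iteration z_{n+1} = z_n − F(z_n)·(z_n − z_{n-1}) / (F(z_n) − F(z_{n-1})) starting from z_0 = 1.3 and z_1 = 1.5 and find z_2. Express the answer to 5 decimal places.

F(1.3) = -0.6399143, F(1.5) = 1.3125336
z_2 = 1.5000000 − 1.3125336·(1.5000000 − 1.3000000) / (1.3125336 − (-0.6399143)) = 1.5000000 − (0.2625067)/(1.9524479) = 1.3655500

1.36555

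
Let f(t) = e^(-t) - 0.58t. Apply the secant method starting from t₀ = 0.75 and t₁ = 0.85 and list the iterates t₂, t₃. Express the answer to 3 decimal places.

0.786, 0.786

f(0.75) = 0.03737, f(0.85) = -0.06559
t₂ = 0.85000 − (-0.06559)·(0.85000 − 0.75000) / (-0.06559 − 0.03737) = 0.85000 − (-0.00656)/(-0.10295) = 0.78630
f(0.78630) = -0.00052
t₃ = 0.78630 − (-0.00052)·(0.78630 − 0.85000) / (-0.00052 − (-0.06559)) = 0.78630 − (0.00003)/(0.06506) = 0.78578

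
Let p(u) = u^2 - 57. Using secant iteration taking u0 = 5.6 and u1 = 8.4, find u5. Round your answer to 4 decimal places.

7.5498

p(5.6) = -25.640000, p(8.4) = 13.560000
u2 = 8.400000 − 13.560000·(8.400000 − 5.600000) / (13.560000 − (-25.640000)) = 8.400000 − (37.968000)/(39.200000) = 7.431429
p(7.431429) = -1.773869
u3 = 7.431429 − (-1.773869)·(7.431429 − 8.400000) / (-1.773869 − 13.560000) = 7.431429 − (1.718119)/(-15.333869) = 7.543476
p(7.543476) = -0.095971
u4 = 7.543476 − (-0.095971)·(7.543476 − 7.431429) / (-0.095971 − (-1.773869)) = 7.543476 − (-0.010753)/(1.677898) = 7.549885
p(7.549885) = 0.000759
u5 = 7.549885 − 0.000759·(7.549885 − 7.543476) / (0.000759 − (-0.095971)) = 7.549885 − (0.000005)/(0.096730) = 7.549834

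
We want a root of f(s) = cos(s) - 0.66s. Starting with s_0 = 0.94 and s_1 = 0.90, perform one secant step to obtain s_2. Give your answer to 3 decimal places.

0.919

f(0.94) = -0.03061, f(0.90) = 0.02761
s_2 = 0.90000 − 0.02761·(0.90000 − 0.94000) / (0.02761 − (-0.03061)) = 0.90000 − (-0.00110)/(0.05822) = 0.91897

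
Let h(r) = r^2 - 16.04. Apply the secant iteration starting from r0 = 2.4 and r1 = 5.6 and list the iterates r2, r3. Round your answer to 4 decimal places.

3.6850, 3.9500

h(2.4) = -10.280000, h(5.6) = 15.320000
r2 = 5.600000 − 15.320000·(5.600000 − 2.400000) / (15.320000 − (-10.280000)) = 5.600000 − (49.024000)/(25.600000) = 3.685000
h(3.685000) = -2.460775
r3 = 3.685000 − (-2.460775)·(3.685000 − 5.600000) / (-2.460775 − 15.320000) = 3.685000 − (4.712384)/(-17.780775) = 3.950027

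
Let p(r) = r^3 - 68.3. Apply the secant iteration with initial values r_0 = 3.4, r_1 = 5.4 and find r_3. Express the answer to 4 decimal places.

p(3.4) = -28.996000, p(5.4) = 89.164000
r_2 = 5.400000 − 89.164000·(5.400000 − 3.400000) / (89.164000 − (-28.996000)) = 5.400000 − (178.328000)/(118.160000) = 3.890792
p(3.890792) = -9.400163
r_3 = 3.890792 − (-9.400163)·(3.890792 − 5.400000) / (-9.400163 − 89.164000) = 3.890792 − (14.186800)/(-98.564163) = 4.034727

4.0347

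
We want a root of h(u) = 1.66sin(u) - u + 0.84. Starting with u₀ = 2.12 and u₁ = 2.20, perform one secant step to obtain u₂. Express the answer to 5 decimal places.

2.19069

h(2.12) = 0.1358812, h(2.20) = -0.0178960
u₂ = 2.2000000 − (-0.0178960)·(2.2000000 − 2.1200000) / (-0.0178960 − 0.1358812) = 2.2000000 − (-0.0014317)/(-0.1537772) = 2.1906899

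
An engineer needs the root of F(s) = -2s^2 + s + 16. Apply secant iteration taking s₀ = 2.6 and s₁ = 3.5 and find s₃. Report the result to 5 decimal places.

F(2.6) = 5.0800000, F(3.5) = -5.0000000
s₂ = 3.5000000 − (-5.0000000)·(3.5000000 − 2.6000000) / (-5.0000000 − 5.0800000) = 3.5000000 − (-4.5000000)/(-10.0800000) = 3.0535714
F(3.0535714) = 0.4049745
s₃ = 3.0535714 − 0.4049745·(3.0535714 − 3.5000000) / (0.4049745 − (-5.0000000)) = 3.0535714 − (-0.1807922)/(5.4049745) = 3.0870206

3.08702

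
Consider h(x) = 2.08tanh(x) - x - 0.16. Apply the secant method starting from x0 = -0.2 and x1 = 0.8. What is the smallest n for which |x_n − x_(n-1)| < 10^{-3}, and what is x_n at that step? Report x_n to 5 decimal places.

h(-0.2) = -0.3705407, h(0.8) = 0.4211965
x2 = 0.8000000 − 0.4211965·(1.0000000)/(0.7917371) = 0.2680097;  |Δ| = 0.5319903
h(0.2680097) = 0.1164758
x3 = 0.2680097 − 0.1164758·(-0.5319903)/(-0.3047207) = 0.0646628;  |Δ| = 0.2033469
h(0.0646628) = -0.0903514
x4 = 0.0646628 − (-0.0903514)·(-0.2033469)/(-0.2068272) = 0.1534938;  |Δ| = 0.0888310
h(0.1534938) = 0.0032894
x5 = 0.1534938 − 0.0032894·(0.0888310)/(0.0936407) = 0.1503734;  |Δ| = 0.0031204
h(0.1503734) = 0.0000669
x6 = 0.1503734 − 0.0000669·(-0.0031204)/(-0.0032225) = 0.1503086;  |Δ| = 0.0000648
|x6 − x5| = 0.0000648 < 10^{-3}

n = 6, x_n = 0.15031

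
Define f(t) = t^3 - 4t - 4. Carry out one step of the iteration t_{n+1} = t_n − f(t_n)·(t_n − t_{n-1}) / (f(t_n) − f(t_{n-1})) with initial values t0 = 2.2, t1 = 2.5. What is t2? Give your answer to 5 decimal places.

f(2.2) = -2.1520000, f(2.5) = 1.6250000
t2 = 2.5000000 − 1.6250000·(2.5000000 − 2.2000000) / (1.6250000 − (-2.1520000)) = 2.5000000 − (0.4875000)/(3.7770000) = 2.3709293

2.37093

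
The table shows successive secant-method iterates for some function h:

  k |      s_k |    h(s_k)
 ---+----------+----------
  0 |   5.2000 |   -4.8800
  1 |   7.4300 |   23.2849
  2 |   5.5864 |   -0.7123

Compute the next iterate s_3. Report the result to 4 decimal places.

s_3 = 5.5864 − (-0.7123)·(5.5864 − 7.4300) / (-0.7123 − 23.2849)
   = 5.5864 − (1.313196)/(-23.997200) = 5.641123

5.6411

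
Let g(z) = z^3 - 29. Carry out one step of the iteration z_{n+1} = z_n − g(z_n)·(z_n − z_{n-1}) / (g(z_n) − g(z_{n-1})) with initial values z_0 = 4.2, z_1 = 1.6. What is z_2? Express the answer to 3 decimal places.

2.525

g(4.2) = 45.08800, g(1.6) = -24.90400
z_2 = 1.60000 − (-24.90400)·(1.60000 − 4.20000) / (-24.90400 − 45.08800) = 1.60000 − (64.75040)/(-69.99200) = 2.52511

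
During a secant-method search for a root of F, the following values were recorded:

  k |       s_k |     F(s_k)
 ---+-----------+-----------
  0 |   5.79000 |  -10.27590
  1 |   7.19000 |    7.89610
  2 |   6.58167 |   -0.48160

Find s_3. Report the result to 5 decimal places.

s_3 = 6.58167 − (-0.48160)·(6.58167 − 7.19000) / (-0.48160 − 7.89610)
   = 6.58167 − (0.2929717)/(-8.3777000) = 6.6166404

6.61664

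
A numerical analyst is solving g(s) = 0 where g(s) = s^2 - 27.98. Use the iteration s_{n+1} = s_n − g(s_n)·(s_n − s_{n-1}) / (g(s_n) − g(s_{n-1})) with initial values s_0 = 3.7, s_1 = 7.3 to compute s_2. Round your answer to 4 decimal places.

4.9991

g(3.7) = -14.290000, g(7.3) = 25.310000
s_2 = 7.300000 − 25.310000·(7.300000 − 3.700000) / (25.310000 − (-14.290000)) = 7.300000 − (91.116000)/(39.600000) = 4.999091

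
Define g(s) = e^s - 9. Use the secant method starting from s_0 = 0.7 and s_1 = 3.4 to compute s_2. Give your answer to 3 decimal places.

1.375

g(0.7) = -6.98625, g(3.4) = 20.96410
s_2 = 3.40000 − 20.96410·(3.40000 − 0.70000) / (20.96410 − (-6.98625)) = 3.40000 − (56.60307)/(27.95035) = 1.37487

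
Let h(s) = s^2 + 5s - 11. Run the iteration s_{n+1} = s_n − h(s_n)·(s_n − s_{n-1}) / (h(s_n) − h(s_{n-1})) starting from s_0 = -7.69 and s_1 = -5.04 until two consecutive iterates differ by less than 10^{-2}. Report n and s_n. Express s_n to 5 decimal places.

n = 5, s_n = -6.65330

h(-7.69) = 9.6861000, h(-5.04) = -10.7984000
s_2 = -5.0400000 − (-10.7984000)·(2.6500000)/(-20.4845000) = -6.4369470;  |Δ| = 1.3969470
h(-6.4369470) = -1.7504486
s_3 = -6.4369470 − (-1.7504486)·(-1.3969470)/(9.0479514) = -6.7072053;  |Δ| = 0.2702583
h(-6.7072053) = 0.4505760
s_4 = -6.7072053 − 0.4505760·(-0.2702583)/(2.2010247) = -6.6518802;  |Δ| = 0.0553251
h(-6.6518802) = -0.0118912
s_5 = -6.6518802 − (-0.0118912)·(0.0553251)/(-0.4624672) = -6.6533027;  |Δ| = 0.0014225
|s_5 − s_4| = 0.0014225 < 10^{-2}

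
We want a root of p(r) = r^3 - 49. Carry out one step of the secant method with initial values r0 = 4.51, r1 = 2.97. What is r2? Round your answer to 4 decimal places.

p(4.51) = 42.733851, p(2.97) = -22.801927
r2 = 2.970000 − (-22.801927)·(2.970000 − 4.510000) / (-22.801927 − 42.733851) = 2.970000 − (35.114968)/(-65.535778) = 3.505814

3.5058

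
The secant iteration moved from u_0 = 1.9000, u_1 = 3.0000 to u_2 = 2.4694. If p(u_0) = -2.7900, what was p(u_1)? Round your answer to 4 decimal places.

The secant line through (1.9000, -2.7900) and (3.0000, p(u_1)) crosses zero at u_2 = 2.4694.
So (1.9000, -2.7900), (3.0000, p(u_1)), (2.4694, 0) are collinear:
p(u_1) = -2.7900 · (3.0000 − 2.4694) / (1.9000 − 2.4694) = -2.7900 · (0.530600)/(-0.569400) = 2.599884

2.5999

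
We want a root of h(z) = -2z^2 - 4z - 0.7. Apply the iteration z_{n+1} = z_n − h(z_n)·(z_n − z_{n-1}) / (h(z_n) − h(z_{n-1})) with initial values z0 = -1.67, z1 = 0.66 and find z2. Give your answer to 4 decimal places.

-1.4669

h(-1.67) = 0.402200, h(0.66) = -4.211200
z2 = 0.660000 − (-4.211200)·(0.660000 − (-1.670000)) / (-4.211200 − 0.402200) = 0.660000 − (-9.812096)/(-4.613400) = -1.466869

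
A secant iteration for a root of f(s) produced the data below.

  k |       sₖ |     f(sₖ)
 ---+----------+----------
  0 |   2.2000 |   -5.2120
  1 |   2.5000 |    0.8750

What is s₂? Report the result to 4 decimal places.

s₂ = 2.5000 − 0.8750·(2.5000 − 2.2000) / (0.8750 − (-5.2120))
   = 2.5000 − (0.262500)/(6.087000) = 2.456875

2.4569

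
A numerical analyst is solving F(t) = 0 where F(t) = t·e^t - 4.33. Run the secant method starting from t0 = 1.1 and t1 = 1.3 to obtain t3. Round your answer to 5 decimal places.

F(1.1) = -1.0254174, F(1.3) = 0.4400857
t2 = 1.3000000 − 0.4400857·(1.3000000 − 1.1000000) / (0.4400857 − (-1.0254174)) = 1.3000000 − (0.0880171)/(1.4655030) = 1.2399407
F(1.2399407) = -0.0454985
t3 = 1.2399407 − (-0.0454985)·(1.2399407 − 1.3000000) / (-0.0454985 − 0.4400857) = 1.2399407 − (0.0027326)/(-0.4855842) = 1.2455681

1.24557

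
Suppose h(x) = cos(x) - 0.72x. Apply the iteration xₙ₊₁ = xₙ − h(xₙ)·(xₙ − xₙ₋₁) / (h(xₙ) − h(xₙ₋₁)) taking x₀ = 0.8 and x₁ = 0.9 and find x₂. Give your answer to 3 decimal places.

h(0.8) = 0.12071, h(0.9) = -0.02639
x₂ = 0.90000 − (-0.02639)·(0.90000 − 0.80000) / (-0.02639 − 0.12071) = 0.90000 − (-0.00264)/(-0.14710) = 0.88206

0.882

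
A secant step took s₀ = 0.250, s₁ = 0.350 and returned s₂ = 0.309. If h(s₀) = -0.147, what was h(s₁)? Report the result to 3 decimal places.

The secant line through (0.250, -0.147) and (0.350, h(s₁)) crosses zero at s₂ = 0.309.
So (0.250, -0.147), (0.350, h(s₁)), (0.309, 0) are collinear:
h(s₁) = -0.147 · (0.350 − 0.309) / (0.250 − 0.309) = -0.147 · (0.04100)/(-0.05900) = 0.10215

0.102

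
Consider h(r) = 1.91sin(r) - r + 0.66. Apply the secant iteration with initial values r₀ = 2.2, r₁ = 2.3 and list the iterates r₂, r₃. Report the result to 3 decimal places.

2.202, 2.202

h(2.2) = 0.00423, h(2.3) = -0.21570
r₂ = 2.30000 − (-0.21570)·(2.30000 − 2.20000) / (-0.21570 − 0.00423) = 2.30000 − (-0.02157)/(-0.21993) = 2.20192
h(2.20192) = 0.00014
r₃ = 2.20192 − 0.00014·(2.20192 − 2.30000) / (0.00014 − (-0.21570)) = 2.20192 − (-0.00001)/(0.21584) = 2.20199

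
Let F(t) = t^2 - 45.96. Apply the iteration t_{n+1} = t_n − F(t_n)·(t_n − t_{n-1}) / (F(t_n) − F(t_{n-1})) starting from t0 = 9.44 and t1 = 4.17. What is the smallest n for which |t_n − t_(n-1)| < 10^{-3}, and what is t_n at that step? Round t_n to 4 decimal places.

n = 6, t_n = 6.7794

F(9.44) = 43.153600, F(4.17) = -28.571100
t2 = 4.170000 − (-28.571100)·(-5.270000)/(-71.724700) = 6.269273;  |Δ| = 2.099273
F(6.269273) = -6.656221
t3 = 6.269273 − (-6.656221)·(2.099273)/(21.914879) = 6.906886;  |Δ| = 0.637614
F(6.906886) = 1.745076
t4 = 6.906886 − 1.745076·(0.637614)/(8.401297) = 6.774444;  |Δ| = 0.132442
F(6.774444) = -0.066906
t5 = 6.774444 − (-0.066906)·(-0.132442)/(-1.811981) = 6.779334;  |Δ| = 0.004890
F(6.779334) = -0.000624
t6 = 6.779334 − (-0.000624)·(0.004890)/(0.066282) = 6.779381;  |Δ| = 0.000046
|t6 − t5| = 0.000046 < 10^{-3}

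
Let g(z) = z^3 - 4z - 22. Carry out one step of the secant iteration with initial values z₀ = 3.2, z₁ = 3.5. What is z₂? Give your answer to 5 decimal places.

3.26844

g(3.2) = -2.0320000, g(3.5) = 6.8750000
z₂ = 3.5000000 − 6.8750000·(3.5000000 − 3.2000000) / (6.8750000 − (-2.0320000)) = 3.5000000 − (2.0625000)/(8.9070000) = 3.2684406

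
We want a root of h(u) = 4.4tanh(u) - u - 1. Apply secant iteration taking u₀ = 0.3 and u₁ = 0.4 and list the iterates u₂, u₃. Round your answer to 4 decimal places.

0.3063, 0.3060

h(0.3) = -0.018225, h(0.4) = 0.271775
u₂ = 0.400000 − 0.271775·(0.400000 − 0.300000) / (0.271775 − (-0.018225)) = 0.400000 − (0.027178)/(0.290000) = 0.306284
h(0.306284) = 0.000749
u₃ = 0.306284 − 0.000749·(0.306284 − 0.400000) / (0.000749 − 0.271775) = 0.306284 − (-0.000070)/(-0.271026) = 0.306025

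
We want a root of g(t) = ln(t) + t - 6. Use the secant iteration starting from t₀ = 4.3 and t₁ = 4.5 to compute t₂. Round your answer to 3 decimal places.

4.497

g(4.3) = -0.24138, g(4.5) = 0.00408
t₂ = 4.50000 − 0.00408·(4.50000 − 4.30000) / (0.00408 − (-0.24138)) = 4.50000 − (0.00082)/(0.24546) = 4.49668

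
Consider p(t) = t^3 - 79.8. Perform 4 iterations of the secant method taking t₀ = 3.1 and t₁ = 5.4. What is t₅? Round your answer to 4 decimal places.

p(3.1) = -50.009000, p(5.4) = 77.664000
t₂ = 5.400000 − 77.664000·(5.400000 − 3.100000) / (77.664000 − (-50.009000)) = 5.400000 − (178.627200)/(127.673000) = 4.000901
p(4.000901) = -15.756755
t₃ = 4.000901 − (-15.756755)·(4.000901 − 5.400000) / (-15.756755 − 77.664000) = 4.000901 − (22.045264)/(-93.420755) = 4.236879
p(4.236879) = -3.743178
t₄ = 4.236879 − (-3.743178)·(4.236879 − 4.000901) / (-3.743178 − (-15.756755)) = 4.236879 − (-0.883309)/(12.013577) = 4.310405
p(4.310405) = 0.285553
t₅ = 4.310405 − 0.285553·(4.310405 − 4.236879) / (0.285553 − (-3.743178)) = 4.310405 − (0.020996)/(4.028732) = 4.305193

4.3052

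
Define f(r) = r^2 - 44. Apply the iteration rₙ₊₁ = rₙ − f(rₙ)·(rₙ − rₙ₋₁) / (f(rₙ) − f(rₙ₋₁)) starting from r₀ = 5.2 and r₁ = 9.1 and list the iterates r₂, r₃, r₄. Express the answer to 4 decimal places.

f(5.2) = -16.960000, f(9.1) = 38.810000
r₂ = 9.100000 − 38.810000·(9.100000 − 5.200000) / (38.810000 − (-16.960000)) = 9.100000 − (151.359000)/(55.770000) = 6.386014
f(6.386014) = -3.218825
r₃ = 6.386014 − (-3.218825)·(6.386014 − 9.100000) / (-3.218825 − 38.810000) = 6.386014 − (8.735847)/(-42.028825) = 6.593868
f(6.593868) = -0.520909
r₄ = 6.593868 − (-0.520909)·(6.593868 − 6.386014) / (-0.520909 − (-3.218825)) = 6.593868 − (-0.108273)/(2.697916) = 6.634000

6.3860, 6.5939, 6.6340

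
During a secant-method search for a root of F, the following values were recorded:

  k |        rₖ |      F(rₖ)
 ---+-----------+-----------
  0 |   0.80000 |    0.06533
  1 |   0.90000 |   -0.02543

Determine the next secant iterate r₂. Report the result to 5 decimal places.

r₂ = 0.90000 − (-0.02543)·(0.90000 − 0.80000) / (-0.02543 − 0.06533)
   = 0.90000 − (-0.0025430)/(-0.0907600) = 0.8719810

0.87198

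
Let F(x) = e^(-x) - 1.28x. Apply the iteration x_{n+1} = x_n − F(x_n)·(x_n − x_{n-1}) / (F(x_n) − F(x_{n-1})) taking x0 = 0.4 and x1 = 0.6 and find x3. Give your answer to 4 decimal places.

0.4823

F(0.4) = 0.158320, F(0.6) = -0.219188
x2 = 0.600000 − (-0.219188)·(0.600000 − 0.400000) / (-0.219188 − 0.158320) = 0.600000 − (-0.043838)/(-0.377508) = 0.483876
F(0.483876) = -0.002972
x3 = 0.483876 − (-0.002972)·(0.483876 − 0.600000) / (-0.002972 − (-0.219188)) = 0.483876 − (0.000345)/(0.216216) = 0.482280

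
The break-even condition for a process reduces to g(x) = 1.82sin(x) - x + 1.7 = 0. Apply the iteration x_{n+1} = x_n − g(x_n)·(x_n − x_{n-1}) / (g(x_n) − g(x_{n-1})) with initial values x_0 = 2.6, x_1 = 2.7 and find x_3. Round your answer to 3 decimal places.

2.615

g(2.6) = 0.03821, g(2.7) = -0.22217
x_2 = 2.70000 − (-0.22217)·(2.70000 − 2.60000) / (-0.22217 − 0.03821) = 2.70000 − (-0.02222)/(-0.26038) = 2.61468
g(2.61468) = 0.00055
x_3 = 2.61468 − 0.00055·(2.61468 − 2.70000) / (0.00055 − (-0.22217)) = 2.61468 − (-0.00005)/(0.22272) = 2.61489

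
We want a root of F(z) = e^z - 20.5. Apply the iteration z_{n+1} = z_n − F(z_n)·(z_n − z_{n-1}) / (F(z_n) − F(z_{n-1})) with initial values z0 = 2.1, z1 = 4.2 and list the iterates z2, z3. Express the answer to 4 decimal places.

F(2.1) = -12.333830, F(4.2) = 46.186331
z2 = 4.200000 − 46.186331·(4.200000 − 2.100000) / (46.186331 − (-12.333830)) = 4.200000 − (96.991295)/(58.520161) = 2.542600
F(2.542600) = -7.787315
z3 = 2.542600 − (-7.787315)·(2.542600 − 4.200000) / (-7.787315 − 46.186331) = 2.542600 − (12.906693)/(-53.973646) = 2.781730

2.5426, 2.7817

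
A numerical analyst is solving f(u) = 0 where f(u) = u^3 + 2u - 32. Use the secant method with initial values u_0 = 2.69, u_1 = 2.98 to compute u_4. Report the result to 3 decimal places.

2.965

f(2.69) = -7.15489, f(2.98) = 0.42359
u_2 = 2.98000 − 0.42359·(2.98000 − 2.69000) / (0.42359 − (-7.15489)) = 2.98000 − (0.12284)/(7.57848) = 2.96379
f(2.96379) = -0.03832
u_3 = 2.96379 − (-0.03832)·(2.96379 − 2.98000) / (-0.03832 − 0.42359) = 2.96379 − (0.00062)/(-0.46191) = 2.96514
f(2.96514) = -0.00018
u_4 = 2.96514 − (-0.00018)·(2.96514 − 2.96379) / (-0.00018 − (-0.03832)) = 2.96514 − (0.00000)/(0.03814) = 2.96514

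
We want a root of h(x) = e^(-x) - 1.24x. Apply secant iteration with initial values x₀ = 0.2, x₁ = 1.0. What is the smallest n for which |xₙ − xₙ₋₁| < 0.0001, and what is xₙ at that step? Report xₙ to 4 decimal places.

n = 5, xₙ = 0.4927

h(0.2) = 0.570731, h(1.0) = -0.872121
x₂ = 1.000000 − (-0.872121)·(0.800000)/(-1.442851) = 0.516446;  |Δ| = 0.483554
h(0.516446) = -0.043756
x₃ = 0.516446 − (-0.043756)·(-0.483554)/(0.828365) = 0.490904;  |Δ| = 0.025542
h(0.490904) = 0.003352
x₄ = 0.490904 − 0.003352·(-0.025542)/(0.047108) = 0.492721;  |Δ| = 0.001818
h(0.492721) = -0.000013
x₅ = 0.492721 − (-0.000013)·(0.001818)/(-0.003365) = 0.492714;  |Δ| = 0.000007
|x₅ − x₄| = 0.000007 < 0.0001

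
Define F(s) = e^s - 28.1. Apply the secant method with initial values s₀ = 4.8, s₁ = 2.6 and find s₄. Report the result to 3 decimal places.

F(4.8) = 93.41042, F(2.6) = -14.63626
s₂ = 2.60000 − (-14.63626)·(2.60000 − 4.80000) / (-14.63626 − 93.41042) = 2.60000 − (32.19978)/(-108.04668) = 2.89802
F(2.89802) = -9.96185
s₃ = 2.89802 − (-9.96185)·(2.89802 − 2.60000) / (-9.96185 − (-14.63626)) = 2.89802 − (-2.96880)/(4.67441) = 3.53314
F(3.53314) = 6.13115
s₄ = 3.53314 − 6.13115·(3.53314 − 2.89802) / (6.13115 − (-9.96185)) = 3.53314 − (3.89401)/(16.09300) = 3.29117

3.291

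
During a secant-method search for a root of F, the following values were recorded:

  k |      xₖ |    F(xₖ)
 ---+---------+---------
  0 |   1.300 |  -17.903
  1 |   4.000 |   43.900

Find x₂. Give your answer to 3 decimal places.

2.082

x₂ = 4.000 − 43.900·(4.000 − 1.300) / (43.900 − (-17.903))
   = 4.000 − (118.53000)/(61.80300) = 2.08213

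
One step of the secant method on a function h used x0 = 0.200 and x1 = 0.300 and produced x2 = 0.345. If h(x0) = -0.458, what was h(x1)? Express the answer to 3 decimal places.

-0.142

The secant line through (0.200, -0.458) and (0.300, h(x1)) crosses zero at x2 = 0.345.
So (0.200, -0.458), (0.300, h(x1)), (0.345, 0) are collinear:
h(x1) = -0.458 · (0.300 − 0.345) / (0.200 − 0.345) = -0.458 · (-0.04500)/(-0.14500) = -0.14214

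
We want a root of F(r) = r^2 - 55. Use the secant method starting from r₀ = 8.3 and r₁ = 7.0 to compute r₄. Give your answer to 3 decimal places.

7.416

F(8.3) = 13.89000, F(7.0) = -6.00000
r₂ = 7.00000 − (-6.00000)·(7.00000 − 8.30000) / (-6.00000 − 13.89000) = 7.00000 − (7.80000)/(-19.89000) = 7.39216
F(7.39216) = -0.35602
r₃ = 7.39216 − (-0.35602)·(7.39216 − 7.00000) / (-0.35602 − (-6.00000)) = 7.39216 − (-0.13961)/(5.64398) = 7.41689
F(7.41689) = 0.01031
r₄ = 7.41689 − 0.01031·(7.41689 − 7.39216) / (0.01031 − (-0.35602)) = 7.41689 − (0.00026)/(0.36633) = 7.41620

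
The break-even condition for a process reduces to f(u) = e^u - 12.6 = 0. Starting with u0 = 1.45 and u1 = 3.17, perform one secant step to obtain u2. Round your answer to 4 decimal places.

2.1837

f(1.45) = -8.336885, f(3.17) = 11.207484
u2 = 3.170000 − 11.207484·(3.170000 − 1.450000) / (11.207484 − (-8.336885)) = 3.170000 − (19.276873)/(19.544370) = 2.183687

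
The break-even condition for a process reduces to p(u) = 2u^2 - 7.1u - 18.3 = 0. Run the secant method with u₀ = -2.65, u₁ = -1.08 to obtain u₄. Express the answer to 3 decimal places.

-1.732

p(-2.65) = 14.56000, p(-1.08) = -8.29920
u₂ = -1.08000 − (-8.29920)·(-1.08000 − (-2.65000)) / (-8.29920 − 14.56000) = -1.08000 − (-13.02974)/(-22.85920) = -1.65000
p(-1.65000) = -1.14000
u₃ = -1.65000 − (-1.14000)·(-1.65000 − (-1.08000)) / (-1.14000 − (-8.29920)) = -1.65000 − (0.64980)/(7.15920) = -1.74076
p(-1.74076) = 0.11995
u₄ = -1.74076 − 0.11995·(-1.74076 − (-1.65000)) / (0.11995 − (-1.14000)) = -1.74076 − (-0.01089)/(1.25995) = -1.73212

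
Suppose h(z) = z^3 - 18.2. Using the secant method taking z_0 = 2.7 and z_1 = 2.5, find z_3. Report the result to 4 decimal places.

h(2.7) = 1.483000, h(2.5) = -2.575000
z_2 = 2.500000 − (-2.575000)·(2.500000 − 2.700000) / (-2.575000 − 1.483000) = 2.500000 − (0.515000)/(-4.058000) = 2.626910
h(2.626910) = -0.072601
z_3 = 2.626910 − (-0.072601)·(2.626910 − 2.500000) / (-0.072601 − (-2.575000)) = 2.626910 − (-0.009214)/(2.502399) = 2.630592

2.6306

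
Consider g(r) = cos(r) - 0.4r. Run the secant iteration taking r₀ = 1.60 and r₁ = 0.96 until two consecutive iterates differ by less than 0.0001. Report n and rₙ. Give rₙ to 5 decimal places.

g(1.60) = -0.6691995, g(0.96) = 0.1895200
r₂ = 0.9600000 − 0.1895200·(-0.6400000)/(0.8587195) = 1.1012484;  |Δ| = 0.1412484
g(1.1012484) = 0.0119838
r₃ = 1.1012484 − 0.0119838·(0.1412484)/(-0.1775362) = 1.1107828;  |Δ| = 0.0095343
g(1.1107828) = -0.0003529
r₄ = 1.1107828 − (-0.0003529)·(0.0095343)/(-0.0123366) = 1.1105101;  |Δ| = 0.0002727
g(1.1105101) = 0.0000006
r₅ = 1.1105101 − 0.0000006·(-0.0002727)/(0.0003534) = 1.1105105;  |Δ| = 0.0000004
|r₅ − r₄| = 0.0000004 < 0.0001

n = 5, rₙ = 1.11051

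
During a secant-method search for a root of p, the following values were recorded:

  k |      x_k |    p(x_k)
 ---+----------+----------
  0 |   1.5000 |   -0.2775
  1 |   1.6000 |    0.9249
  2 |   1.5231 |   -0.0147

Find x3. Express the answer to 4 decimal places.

1.5243

x3 = 1.5231 − (-0.0147)·(1.5231 − 1.6000) / (-0.0147 − 0.9249)
   = 1.5231 − (0.001130)/(-0.939600) = 1.524303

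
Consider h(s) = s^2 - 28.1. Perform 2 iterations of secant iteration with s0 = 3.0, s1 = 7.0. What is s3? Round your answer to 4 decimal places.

5.2452

h(3.0) = -19.100000, h(7.0) = 20.900000
s2 = 7.000000 − 20.900000·(7.000000 − 3.000000) / (20.900000 − (-19.100000)) = 7.000000 − (83.600000)/(40.000000) = 4.910000
h(4.910000) = -3.991900
s3 = 4.910000 − (-3.991900)·(4.910000 − 7.000000) / (-3.991900 − 20.900000) = 4.910000 − (8.343071)/(-24.891900) = 5.245172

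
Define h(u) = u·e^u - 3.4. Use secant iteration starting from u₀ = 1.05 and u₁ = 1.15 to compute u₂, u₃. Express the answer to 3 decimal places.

1.113, 1.115

h(1.05) = -0.39947, h(1.15) = 0.23192
u₂ = 1.15000 − 0.23192·(1.15000 − 1.05000) / (0.23192 − (-0.39947)) = 1.15000 − (0.02319)/(0.63139) = 1.11327
h(1.11327) = -0.01089
u₃ = 1.11327 − (-0.01089)·(1.11327 − 1.15000) / (-0.01089 − 0.23192) = 1.11327 − (0.00040)/(-0.24281) = 1.11492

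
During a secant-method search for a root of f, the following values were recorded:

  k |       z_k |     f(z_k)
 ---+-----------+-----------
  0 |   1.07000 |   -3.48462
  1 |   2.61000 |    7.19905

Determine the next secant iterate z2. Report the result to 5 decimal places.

1.57229

z2 = 2.61000 − 7.19905·(2.61000 − 1.07000) / (7.19905 − (-3.48462))
   = 2.61000 − (11.0865370)/(10.6836700) = 1.5722913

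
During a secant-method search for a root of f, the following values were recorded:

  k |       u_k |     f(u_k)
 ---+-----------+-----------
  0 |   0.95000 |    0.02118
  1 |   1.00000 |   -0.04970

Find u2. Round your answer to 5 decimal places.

0.96494

u2 = 1.00000 − (-0.04970)·(1.00000 − 0.95000) / (-0.04970 − 0.02118)
   = 1.00000 − (-0.0024850)/(-0.0708800) = 0.9649407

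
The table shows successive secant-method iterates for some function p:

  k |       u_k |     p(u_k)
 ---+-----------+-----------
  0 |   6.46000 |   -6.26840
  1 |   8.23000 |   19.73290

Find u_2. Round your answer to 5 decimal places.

6.88671

u_2 = 8.23000 − 19.73290·(8.23000 − 6.46000) / (19.73290 − (-6.26840))
   = 8.23000 − (34.9272330)/(26.0013000) = 6.8867120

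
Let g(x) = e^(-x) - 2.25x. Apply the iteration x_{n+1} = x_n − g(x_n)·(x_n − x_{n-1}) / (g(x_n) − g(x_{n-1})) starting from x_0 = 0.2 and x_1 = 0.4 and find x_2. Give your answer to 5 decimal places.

g(0.2) = 0.3687308, g(0.4) = -0.2296800
x_2 = 0.4000000 − (-0.2296800)·(0.4000000 − 0.2000000) / (-0.2296800 − 0.3687308) = 0.4000000 − (-0.0459360)/(-0.5984107) = 0.3232367

0.32324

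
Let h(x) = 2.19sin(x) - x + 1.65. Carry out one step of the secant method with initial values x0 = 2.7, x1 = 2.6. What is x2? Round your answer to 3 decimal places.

2.661

h(2.7) = -0.11404, h(2.6) = 0.17895
x2 = 2.60000 − 0.17895·(2.60000 − 2.70000) / (0.17895 − (-0.11404)) = 2.60000 − (-0.01789)/(0.29299) = 2.66108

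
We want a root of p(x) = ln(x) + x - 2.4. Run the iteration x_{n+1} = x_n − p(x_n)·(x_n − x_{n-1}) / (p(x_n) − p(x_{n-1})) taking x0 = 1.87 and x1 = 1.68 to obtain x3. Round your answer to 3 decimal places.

p(1.87) = 0.09594, p(1.68) = -0.20121
x2 = 1.68000 − (-0.20121)·(1.68000 − 1.87000) / (-0.20121 − 0.09594) = 1.68000 − (0.03823)/(-0.29714) = 1.80866
p(1.80866) = 0.00124
x3 = 1.80866 − 0.00124·(1.80866 − 1.68000) / (0.00124 − (-0.20121)) = 1.80866 − (0.00016)/(0.20244) = 1.80787

1.808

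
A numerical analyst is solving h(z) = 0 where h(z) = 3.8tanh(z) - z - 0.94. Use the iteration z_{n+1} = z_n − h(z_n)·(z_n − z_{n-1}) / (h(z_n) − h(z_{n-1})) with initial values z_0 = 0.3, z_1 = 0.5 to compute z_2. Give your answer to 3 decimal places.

h(0.3) = -0.13301, h(0.5) = 0.31605
z_2 = 0.50000 − 0.31605·(0.50000 − 0.30000) / (0.31605 − (-0.13301)) = 0.50000 − (0.06321)/(0.44906) = 0.35924

0.359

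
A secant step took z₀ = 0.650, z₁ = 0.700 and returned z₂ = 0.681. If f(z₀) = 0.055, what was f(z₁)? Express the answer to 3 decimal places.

The secant line through (0.650, 0.055) and (0.700, f(z₁)) crosses zero at z₂ = 0.681.
So (0.650, 0.055), (0.700, f(z₁)), (0.681, 0) are collinear:
f(z₁) = 0.055 · (0.700 − 0.681) / (0.650 − 0.681) = 0.055 · (0.01900)/(-0.03100) = -0.03371

-0.034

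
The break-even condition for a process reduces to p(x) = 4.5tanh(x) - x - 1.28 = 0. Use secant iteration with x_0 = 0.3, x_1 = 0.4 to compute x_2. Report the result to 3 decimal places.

0.390

p(0.3) = -0.26909, p(0.4) = 0.02977
x_2 = 0.40000 − 0.02977·(0.40000 − 0.30000) / (0.02977 − (-0.26909)) = 0.40000 − (0.00298)/(0.29886) = 0.39004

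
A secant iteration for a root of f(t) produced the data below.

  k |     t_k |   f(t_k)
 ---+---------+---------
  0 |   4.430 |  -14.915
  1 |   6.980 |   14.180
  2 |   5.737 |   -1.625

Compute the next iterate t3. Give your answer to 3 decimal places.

t3 = 5.737 − (-1.625)·(5.737 − 6.980) / (-1.625 − 14.180)
   = 5.737 − (2.01988)/(-15.80500) = 5.86480

5.865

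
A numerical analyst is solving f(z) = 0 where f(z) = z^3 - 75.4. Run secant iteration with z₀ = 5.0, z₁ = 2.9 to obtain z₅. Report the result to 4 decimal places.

4.2245

f(5.0) = 49.600000, f(2.9) = -51.011000
z₂ = 2.900000 − (-51.011000)·(2.900000 − 5.000000) / (-51.011000 − 49.600000) = 2.900000 − (107.123100)/(-100.611000) = 3.964726
f(3.964726) = -13.078287
z₃ = 3.964726 − (-13.078287)·(3.964726 − 2.900000) / (-13.078287 − (-51.011000)) = 3.964726 − (-13.924786)/(37.932713) = 4.331817
f(4.331817) = 5.884996
z₄ = 4.331817 − 5.884996·(4.331817 − 3.964726) / (5.884996 − (-13.078287)) = 4.331817 − (2.160334)/(18.963283) = 4.217895
f(4.217895) = -0.360936
z₅ = 4.217895 − (-0.360936)·(4.217895 − 4.331817) / (-0.360936 − 5.884996) = 4.217895 − (0.041119)/(-6.245932) = 4.224479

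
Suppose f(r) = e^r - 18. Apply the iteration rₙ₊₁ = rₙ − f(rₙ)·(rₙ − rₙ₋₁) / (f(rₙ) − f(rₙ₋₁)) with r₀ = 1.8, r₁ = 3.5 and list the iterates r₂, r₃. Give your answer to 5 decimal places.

f(1.8) = -11.9503525, f(3.5) = 15.1154520
r₂ = 3.5000000 − 15.1154520·(3.5000000 − 1.8000000) / (15.1154520 − (-11.9503525)) = 3.5000000 − (25.6962683)/(27.0658045) = 2.5506002
f(2.5506002) = -5.1852066
r₃ = 2.5506002 − (-5.1852066)·(2.5506002 − 3.5000000) / (-5.1852066 − 15.1154520) = 2.5506002 − (4.9228339)/(-20.3006586) = 2.7930965

2.55060, 2.79310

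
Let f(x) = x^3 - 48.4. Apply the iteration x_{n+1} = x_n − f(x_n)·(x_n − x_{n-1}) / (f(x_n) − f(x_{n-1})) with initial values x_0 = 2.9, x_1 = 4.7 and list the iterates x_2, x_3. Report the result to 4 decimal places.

f(2.9) = -24.011000, f(4.7) = 55.423000
x_2 = 4.700000 − 55.423000·(4.700000 − 2.900000) / (55.423000 − (-24.011000)) = 4.700000 − (99.761400)/(79.434000) = 3.444097
f(3.444097) = -7.546796
x_3 = 3.444097 − (-7.546796)·(3.444097 − 4.700000) / (-7.546796 − 55.423000) = 3.444097 − (9.478044)/(-62.969796) = 3.594614

3.4441, 3.5946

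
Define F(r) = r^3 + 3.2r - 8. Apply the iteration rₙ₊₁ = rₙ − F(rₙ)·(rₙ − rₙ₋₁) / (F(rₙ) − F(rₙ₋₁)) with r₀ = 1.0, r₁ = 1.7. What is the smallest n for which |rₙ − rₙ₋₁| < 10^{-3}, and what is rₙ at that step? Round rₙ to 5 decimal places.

n = 5, rₙ = 1.48227

F(1.0) = -3.8000000, F(1.7) = 2.3530000
r₂ = 1.7000000 − 2.3530000·(0.7000000)/(6.1530000) = 1.4323094;  |Δ| = 0.2676906
F(1.4323094) = -0.4782122
r₃ = 1.4323094 − (-0.4782122)·(-0.2676906)/(-2.8312122) = 1.4775243;  |Δ| = 0.0452149
F(1.4775243) = -0.0463713
r₄ = 1.4775243 − (-0.0463713)·(0.0452149)/(0.4318409) = 1.4823795;  |Δ| = 0.0048552
F(1.4823795) = 0.0010677
r₅ = 1.4823795 − 0.0010677·(0.0048552)/(0.0474390) = 1.4822702;  |Δ| = 0.0001093
|r₅ − r₄| = 0.0001093 < 10^{-3}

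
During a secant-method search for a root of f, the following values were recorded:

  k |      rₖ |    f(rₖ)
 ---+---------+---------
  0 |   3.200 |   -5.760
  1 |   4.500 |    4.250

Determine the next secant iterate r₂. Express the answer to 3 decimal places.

r₂ = 4.500 − 4.250·(4.500 − 3.200) / (4.250 − (-5.760))
   = 4.500 − (5.52500)/(10.01000) = 3.94805

3.948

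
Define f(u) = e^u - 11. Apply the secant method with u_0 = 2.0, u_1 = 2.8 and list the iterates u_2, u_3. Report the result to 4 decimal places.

f(2.0) = -3.610944, f(2.8) = 5.444647
u_2 = 2.800000 − 5.444647·(2.800000 − 2.000000) / (5.444647 − (-3.610944)) = 2.800000 − (4.355717)/(9.055591) = 2.319002
f(2.319002) = -0.834472
u_3 = 2.319002 − (-0.834472)·(2.319002 − 2.800000) / (-0.834472 − 5.444647) = 2.319002 − (0.401379)/(-6.279119) = 2.382925

2.3190, 2.3829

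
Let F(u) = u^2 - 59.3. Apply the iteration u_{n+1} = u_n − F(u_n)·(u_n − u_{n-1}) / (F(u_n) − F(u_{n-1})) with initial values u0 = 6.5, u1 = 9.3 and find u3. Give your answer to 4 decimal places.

F(6.5) = -17.050000, F(9.3) = 27.190000
u2 = 9.300000 − 27.190000·(9.300000 − 6.500000) / (27.190000 − (-17.050000)) = 9.300000 − (76.132000)/(44.240000) = 7.579114
F(7.579114) = -1.857032
u3 = 7.579114 − (-1.857032)·(7.579114 − 9.300000) / (-1.857032 − 27.190000) = 7.579114 − (3.195741)/(-29.047032) = 7.689133

7.6891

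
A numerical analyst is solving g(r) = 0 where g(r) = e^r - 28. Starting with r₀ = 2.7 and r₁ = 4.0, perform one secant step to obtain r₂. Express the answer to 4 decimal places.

g(2.7) = -13.120268, g(4.0) = 26.598150
r₂ = 4.000000 − 26.598150·(4.000000 − 2.700000) / (26.598150 − (-13.120268)) = 4.000000 − (34.577595)/(39.718418) = 3.129432

3.1294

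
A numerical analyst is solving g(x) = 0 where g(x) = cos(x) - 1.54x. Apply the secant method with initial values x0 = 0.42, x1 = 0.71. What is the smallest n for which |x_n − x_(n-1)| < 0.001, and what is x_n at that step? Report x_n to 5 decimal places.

n = 4, x_n = 0.55268

g(0.42) = 0.2662889, g(0.71) = -0.3350381
x2 = 0.7100000 − (-0.3350381)·(0.2900000)/(-0.6013271) = 0.5484223;  |Δ| = 0.1615777
g(0.5484223) = 0.0087778
x3 = 0.5484223 − 0.0087778·(-0.1615777)/(0.3438159) = 0.5525474;  |Δ| = 0.0041252
g(0.5525474) = 0.0002672
x4 = 0.5525474 − 0.0002672·(0.0041252)/(-0.0085106) = 0.5526769;  |Δ| = 0.0001295
|x4 − x3| = 0.0001295 < 0.001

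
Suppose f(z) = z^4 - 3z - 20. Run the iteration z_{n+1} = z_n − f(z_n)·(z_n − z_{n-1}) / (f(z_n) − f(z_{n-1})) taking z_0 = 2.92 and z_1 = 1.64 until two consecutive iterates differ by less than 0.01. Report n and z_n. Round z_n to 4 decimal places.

n = 6, z_n = 2.2760

f(2.92) = 43.939497, f(1.64) = -17.686052
z_2 = 1.640000 − (-17.686052)·(-1.280000)/(-61.625549) = 2.007350;  |Δ| = 0.367350
f(2.007350) = -9.785550
z_3 = 2.007350 − (-9.785550)·(0.367350)/(7.900502) = 2.462349;  |Δ| = 0.454999
f(2.462349) = 9.374904
z_4 = 2.462349 − 9.374904·(0.454999)/(19.160454) = 2.239725;  |Δ| = 0.222624
f(2.239725) = -1.555211
z_5 = 2.239725 − (-1.555211)·(-0.222624)/(-10.930116) = 2.271402;  |Δ| = 0.031676
f(2.271402) = -0.196179
z_6 = 2.271402 − (-0.196179)·(0.031676)/(1.359033) = 2.275974;  |Δ| = 0.004573
|z_6 − z_5| = 0.004573 < 0.01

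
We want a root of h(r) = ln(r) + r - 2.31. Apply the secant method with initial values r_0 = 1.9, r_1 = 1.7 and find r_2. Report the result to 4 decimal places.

1.7510

h(1.9) = 0.231854, h(1.7) = -0.079372
r_2 = 1.700000 − (-0.079372)·(1.700000 − 1.900000) / (-0.079372 − 0.231854) = 1.700000 − (0.015874)/(-0.311226) = 1.751006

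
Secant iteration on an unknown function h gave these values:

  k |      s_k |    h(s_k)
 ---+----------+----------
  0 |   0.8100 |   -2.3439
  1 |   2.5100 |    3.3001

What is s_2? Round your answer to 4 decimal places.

1.5160

s_2 = 2.5100 − 3.3001·(2.5100 − 0.8100) / (3.3001 − (-2.3439))
   = 2.5100 − (5.610170)/(5.644000) = 1.515994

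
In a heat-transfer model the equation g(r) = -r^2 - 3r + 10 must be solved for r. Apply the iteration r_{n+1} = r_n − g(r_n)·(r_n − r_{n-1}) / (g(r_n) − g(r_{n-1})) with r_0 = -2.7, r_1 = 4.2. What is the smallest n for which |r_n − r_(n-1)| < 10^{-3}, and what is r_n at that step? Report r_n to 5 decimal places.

g(-2.7) = 10.8100000, g(4.2) = -20.2400000
r_2 = 4.2000000 − (-20.2400000)·(6.9000000)/(-31.0500000) = -0.2977778;  |Δ| = 4.4977778
g(-0.2977778) = 10.8046617
r_3 = -0.2977778 − 10.8046617·(-4.4977778)/(31.0446617) = 1.2676111;  |Δ| = 1.5653889
g(1.2676111) = 4.5903289
r_4 = 1.2676111 − 4.5903289·(1.5653889)/(-6.2143328) = 2.4239138;  |Δ| = 1.1563027
g(2.4239138) = -3.1470993
r_5 = 2.4239138 − (-3.1470993)·(1.1563027)/(-7.7374282) = 1.9536025;  |Δ| = 0.4703112
g(1.9536025) = 0.3226295
r_6 = 1.9536025 − 0.3226295·(-0.4703112)/(3.4697288) = 1.9973340;  |Δ| = 0.0437315
g(1.9973340) = 0.0186550
r_7 = 1.9973340 − 0.0186550·(0.0437315)/(-0.3039745) = 2.0000178;  |Δ| = 0.0026838
g(2.0000178) = -0.0001246
r_8 = 2.0000178 − (-0.0001246)·(0.0026838)/(-0.0187795) = 2.0000000;  |Δ| = 0.0000178
|r_8 − r_7| = 0.0000178 < 10^{-3}

n = 8, r_n = 2.00000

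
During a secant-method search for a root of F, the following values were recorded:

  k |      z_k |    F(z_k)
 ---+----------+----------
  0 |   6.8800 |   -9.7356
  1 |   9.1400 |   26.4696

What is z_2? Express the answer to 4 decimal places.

7.4877

z_2 = 9.1400 − 26.4696·(9.1400 − 6.8800) / (26.4696 − (-9.7356))
   = 9.1400 − (59.821296)/(36.205200) = 7.487715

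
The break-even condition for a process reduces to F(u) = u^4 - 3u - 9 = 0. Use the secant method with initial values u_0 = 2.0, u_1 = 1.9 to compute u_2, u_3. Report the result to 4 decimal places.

1.9625, 1.9646

F(2.0) = 1.000000, F(1.9) = -1.667900
u_2 = 1.900000 − (-1.667900)·(1.900000 − 2.000000) / (-1.667900 − 1.000000) = 1.900000 − (0.166790)/(-2.667900) = 1.962517
F(1.962517) = -0.053698
u_3 = 1.962517 − (-0.053698)·(1.962517 − 1.900000) / (-0.053698 − (-1.667900)) = 1.962517 − (-0.003357)/(1.614202) = 1.964597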